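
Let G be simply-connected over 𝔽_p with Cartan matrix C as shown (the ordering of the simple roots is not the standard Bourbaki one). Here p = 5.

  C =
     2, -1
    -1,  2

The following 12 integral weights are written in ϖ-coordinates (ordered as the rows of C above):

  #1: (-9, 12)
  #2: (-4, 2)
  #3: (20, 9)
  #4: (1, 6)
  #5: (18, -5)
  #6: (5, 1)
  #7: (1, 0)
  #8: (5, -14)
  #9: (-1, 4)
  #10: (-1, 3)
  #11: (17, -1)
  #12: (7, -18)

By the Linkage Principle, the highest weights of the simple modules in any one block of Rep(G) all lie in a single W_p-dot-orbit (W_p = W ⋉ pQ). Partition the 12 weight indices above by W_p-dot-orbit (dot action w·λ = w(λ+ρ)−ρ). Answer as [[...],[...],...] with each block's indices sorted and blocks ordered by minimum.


Dynkin diagram of C (from the 2 off-diagonal −1 entries): A_2.

Each λ_j+ρ reduced to Ā_5; 2-tuples below use C's row order:

  [1] (3, 0)
  [2] (3, 0)
  [3] (0, 4)
  [4] (2, 1)
  [5] (0, 4)
  [6] (2, 1)
  [7] (2, 1)
  [8] (2, 1)
  [9] (0, 5)
  [10] (0, 4)
  [11] (3, 0)
  [12] (2, 1)

Linkage partition of the 12 weights (4 classes, p=5):

[[1, 2, 11], [3, 5, 10], [4, 6, 7, 8, 12], [9]]


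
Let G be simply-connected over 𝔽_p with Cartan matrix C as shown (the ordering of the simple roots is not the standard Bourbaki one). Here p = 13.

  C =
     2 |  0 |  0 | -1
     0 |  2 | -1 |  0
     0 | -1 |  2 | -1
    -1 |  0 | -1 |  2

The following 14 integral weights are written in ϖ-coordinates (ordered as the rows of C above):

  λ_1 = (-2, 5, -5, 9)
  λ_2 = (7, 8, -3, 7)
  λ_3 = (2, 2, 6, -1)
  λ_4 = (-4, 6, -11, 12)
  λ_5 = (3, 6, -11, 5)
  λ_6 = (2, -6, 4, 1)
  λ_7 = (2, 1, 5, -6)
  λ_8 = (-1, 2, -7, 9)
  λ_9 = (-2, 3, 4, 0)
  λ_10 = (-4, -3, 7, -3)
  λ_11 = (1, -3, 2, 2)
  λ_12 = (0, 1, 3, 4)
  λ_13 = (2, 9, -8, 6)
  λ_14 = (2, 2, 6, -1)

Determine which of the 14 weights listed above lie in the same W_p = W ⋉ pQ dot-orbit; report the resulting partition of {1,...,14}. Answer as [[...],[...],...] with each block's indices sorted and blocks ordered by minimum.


C ↔ A_4 under row/col permutation; |W(A_4)| = 120.

W_13-reps of the 14 weights in Ā_13 (same 4-coord order as C):

  λ_1+ρ ↦ (1, 2, 4, 5)
  λ_2+ρ ↦ (2, 2, 1, 3)
  λ_3+ρ ↦ (3, 3, 7, 0)
  λ_4+ρ ↦ (3, 3, 7, 0)
  λ_5+ρ ↦ (0, 3, 3, 4)
  λ_6+ρ ↦ (3, 5, 0, 2)
  λ_7+ρ ↦ (2, 2, 1, 3)
  λ_8+ρ ↦ (0, 3, 3, 4)
  λ_9+ρ ↦ (1, 4, 5, 0)
  λ_10+ρ ↦ (2, 2, 1, 3)
  λ_11+ρ ↦ (2, 2, 1, 3)
  λ_12+ρ ↦ (1, 2, 4, 5)
  λ_13+ρ ↦ (3, 3, 7, 0)
  λ_14+ρ ↦ (3, 3, 7, 0)

These 14 weights hit 6 W_13-dot-orbits; sizes (2, 4, 4, 2, 1, 1):

[[1, 12], [2, 7, 10, 11], [3, 4, 13, 14], [5, 8], [6], [9]]


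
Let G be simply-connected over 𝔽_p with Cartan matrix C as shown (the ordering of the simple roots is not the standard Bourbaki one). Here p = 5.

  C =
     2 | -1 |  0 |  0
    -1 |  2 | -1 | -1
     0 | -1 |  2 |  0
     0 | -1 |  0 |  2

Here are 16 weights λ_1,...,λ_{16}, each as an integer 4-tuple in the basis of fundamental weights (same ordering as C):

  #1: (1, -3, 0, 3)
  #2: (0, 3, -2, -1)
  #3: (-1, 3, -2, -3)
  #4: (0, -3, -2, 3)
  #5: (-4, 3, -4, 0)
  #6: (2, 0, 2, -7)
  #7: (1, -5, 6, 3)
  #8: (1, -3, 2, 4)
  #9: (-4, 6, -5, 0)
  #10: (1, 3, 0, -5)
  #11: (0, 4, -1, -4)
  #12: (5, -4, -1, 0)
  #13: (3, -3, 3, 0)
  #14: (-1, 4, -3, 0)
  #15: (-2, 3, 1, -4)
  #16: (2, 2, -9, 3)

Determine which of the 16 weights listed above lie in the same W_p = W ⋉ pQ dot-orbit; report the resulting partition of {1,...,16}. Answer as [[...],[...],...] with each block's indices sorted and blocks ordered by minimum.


Type D_4, rank 4, |W|=192; reorder rows/cols to standard.

Alcove-folded reps (p=5, 16 weights, presented ϖ-order):

  λ_1 → (0, 1, 1, 2) · λ_2 → (1, 0, 1, 0) · λ_3 → (0, 1, 1, 2) · λ_4 → (1, 1, 1, 0) · λ_5 → (1, 1, 1, 1) · λ_6 → (1, 1, 1, 0) · λ_7 → (0, 0, 1, 2) · λ_8 → (1, 0, 0, 2) · λ_9 → (0, 1, 1, 2) · λ_10 → (0, 1, 1, 2) · λ_11 → (0, 0, 1, 2) · λ_12 → (1, 1, 1, 0) · λ_13 → (1, 1, 1, 0) · λ_14 → (1, 0, 1, 0) · λ_15 → (0, 1, 1, 2) · λ_16 → (1, 0, 0, 2)

Grouping the 16 weights by Ā_5-representative: 6 linkage classes.

[[1, 3, 9, 10, 15], [2, 14], [4, 6, 12, 13], [5], [7, 11], [8, 16]]


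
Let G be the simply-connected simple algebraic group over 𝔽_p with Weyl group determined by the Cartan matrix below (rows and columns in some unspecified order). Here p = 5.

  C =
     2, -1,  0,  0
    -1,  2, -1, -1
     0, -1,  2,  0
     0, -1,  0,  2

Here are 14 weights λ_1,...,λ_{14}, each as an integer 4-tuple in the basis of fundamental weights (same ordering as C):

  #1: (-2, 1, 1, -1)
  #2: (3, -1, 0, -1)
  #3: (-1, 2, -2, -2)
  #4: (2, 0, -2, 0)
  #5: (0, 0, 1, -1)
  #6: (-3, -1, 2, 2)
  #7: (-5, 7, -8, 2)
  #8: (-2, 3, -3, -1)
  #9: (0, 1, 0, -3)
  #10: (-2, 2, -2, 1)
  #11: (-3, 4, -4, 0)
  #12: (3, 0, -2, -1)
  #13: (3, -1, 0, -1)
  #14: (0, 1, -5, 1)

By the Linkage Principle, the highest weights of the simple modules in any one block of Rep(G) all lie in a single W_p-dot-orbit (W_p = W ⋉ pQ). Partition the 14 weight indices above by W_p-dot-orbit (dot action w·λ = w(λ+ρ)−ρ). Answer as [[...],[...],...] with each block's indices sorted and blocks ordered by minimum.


Type D_4, rank 4, |W|=192; reorder rows/cols to standard.

λ_j+ρ reflected into Ā_5 (⟨·,θ^∨⟩≤5); 4-tuples as given:

    λ_1 → (1, 1, 2, 0)
    λ_2 → (4, 0, 1, 0)
    λ_3 → (0, 1, 1, 1)
    λ_4 → (3, 0, 1, 1)
    λ_5 → (1, 1, 2, 0)
    λ_6 → (0, 1, 1, 1)
    λ_7 → (0, 1, 1, 1)
    λ_8 → (1, 1, 2, 0)
    λ_9 → (1, 0, 1, 2)
    λ_10 → (1, 0, 1, 2)
    λ_11 → (1, 1, 2, 0)
    λ_12 → (4, 0, 1, 0)
    λ_13 → (4, 0, 1, 0)
    λ_14 → (1, 1, 2, 0)

Linkage partition of the 14 weights (5 classes, p=5):

[[1, 5, 8, 11, 14], [2, 12, 13], [3, 6, 7], [4], [9, 10]]


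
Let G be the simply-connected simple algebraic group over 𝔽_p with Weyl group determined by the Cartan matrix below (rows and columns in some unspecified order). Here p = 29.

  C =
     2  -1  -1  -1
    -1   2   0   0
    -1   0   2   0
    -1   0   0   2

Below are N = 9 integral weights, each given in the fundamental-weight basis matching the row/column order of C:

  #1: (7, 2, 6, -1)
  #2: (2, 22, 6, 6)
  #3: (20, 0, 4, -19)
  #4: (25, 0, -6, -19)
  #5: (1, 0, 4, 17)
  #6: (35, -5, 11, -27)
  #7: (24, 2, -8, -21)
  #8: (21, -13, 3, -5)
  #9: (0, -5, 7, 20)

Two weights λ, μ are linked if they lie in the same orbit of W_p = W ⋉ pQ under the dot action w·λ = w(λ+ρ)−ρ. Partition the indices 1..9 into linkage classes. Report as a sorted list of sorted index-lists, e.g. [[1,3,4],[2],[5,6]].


D_4 Cartan matrix, 4 simple roots permuted; ρ=(1,1,1,1).

Ā_29 reps of the 9 weights (D_4, coords as presented):

    [1] (8, 3, 7, 0)
    [2] (3, 12, 4, 4)
    [3] (2, 1, 5, 18)
    [4] (2, 1, 5, 18)
    [5] (2, 1, 5, 18)
    [6] (3, 12, 4, 4)
    [7] (2, 1, 5, 18)
    [8] (3, 12, 4, 4)
    [9] (2, 1, 5, 18)

These 9 weights hit 3 W_29-dot-orbits; sizes (1, 3, 5):

[[1], [2, 6, 8], [3, 4, 5, 7, 9]]


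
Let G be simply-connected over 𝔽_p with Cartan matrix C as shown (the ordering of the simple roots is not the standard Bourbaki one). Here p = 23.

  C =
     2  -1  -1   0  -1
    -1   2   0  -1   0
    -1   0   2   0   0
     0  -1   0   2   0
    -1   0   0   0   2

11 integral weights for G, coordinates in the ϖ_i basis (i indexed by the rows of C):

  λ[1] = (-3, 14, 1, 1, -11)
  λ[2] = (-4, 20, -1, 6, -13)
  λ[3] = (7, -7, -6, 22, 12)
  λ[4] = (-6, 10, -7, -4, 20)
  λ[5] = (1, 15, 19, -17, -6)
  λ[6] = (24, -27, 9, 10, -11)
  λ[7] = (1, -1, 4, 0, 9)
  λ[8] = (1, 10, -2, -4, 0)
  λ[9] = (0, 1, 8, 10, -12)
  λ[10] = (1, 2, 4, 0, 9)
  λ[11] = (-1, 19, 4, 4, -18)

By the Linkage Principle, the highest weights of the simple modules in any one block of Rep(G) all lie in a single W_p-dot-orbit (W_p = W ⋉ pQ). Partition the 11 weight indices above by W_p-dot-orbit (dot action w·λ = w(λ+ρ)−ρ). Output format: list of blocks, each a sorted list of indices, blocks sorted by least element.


Cartan matrix: type D_5 (|W|=1920); un-permuting the 5 rows.

Alcove-folded reps (p=23, 11 weights, presented ϖ-order):

  1: (0, 3, 10, 2, 2)
  2: (0, 3, 10, 2, 2)
  3: (0, 3, 10, 2, 2)
  4: (2, 0, 5, 1, 10)
  5: (2, 0, 5, 1, 10)
  6: (1, 8, 1, 3, 1)
  7: (2, 0, 5, 1, 10)
  8: (1, 8, 1, 3, 1)
  9: (1, 8, 1, 3, 1)
  10: (2, 0, 5, 1, 10)
  11: (0, 3, 10, 2, 2)

Grouping the 11 weights by Ā_23-representative: 3 linkage classes.

[[1, 2, 3, 11], [4, 5, 7, 10], [6, 8, 9]]


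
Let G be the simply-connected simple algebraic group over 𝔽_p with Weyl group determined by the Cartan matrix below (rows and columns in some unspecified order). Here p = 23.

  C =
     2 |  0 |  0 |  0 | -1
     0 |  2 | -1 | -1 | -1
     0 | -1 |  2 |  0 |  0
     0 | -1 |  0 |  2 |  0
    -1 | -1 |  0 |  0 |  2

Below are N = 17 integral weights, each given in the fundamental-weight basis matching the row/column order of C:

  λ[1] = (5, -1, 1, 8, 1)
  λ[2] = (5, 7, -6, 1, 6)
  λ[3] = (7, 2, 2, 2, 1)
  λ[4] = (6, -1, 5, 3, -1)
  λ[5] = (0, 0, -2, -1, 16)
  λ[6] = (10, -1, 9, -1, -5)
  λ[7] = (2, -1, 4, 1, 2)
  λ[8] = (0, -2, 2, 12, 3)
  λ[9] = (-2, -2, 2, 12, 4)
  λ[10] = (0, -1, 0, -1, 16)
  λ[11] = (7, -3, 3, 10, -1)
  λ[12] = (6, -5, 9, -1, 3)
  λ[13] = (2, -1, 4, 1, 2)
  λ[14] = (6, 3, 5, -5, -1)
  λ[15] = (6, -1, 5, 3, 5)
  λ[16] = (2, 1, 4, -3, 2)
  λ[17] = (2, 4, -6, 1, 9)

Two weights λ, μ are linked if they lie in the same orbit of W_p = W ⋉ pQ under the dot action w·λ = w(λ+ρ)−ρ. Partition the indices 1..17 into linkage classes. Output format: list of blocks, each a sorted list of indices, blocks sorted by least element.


Root system D_5: the 5×5 matrix C matches after relabeling.

W_23-reps of the 17 weights in Ā_23 (same 5-coord order as C):

  λ_1 → (6, 0, 2, 9, 2) · λ_2 → (3, 0, 5, 2, 3) · λ_3 → (8, 3, 3, 3, 1) · λ_4 → (7, 0, 6, 4, 0) · λ_5 → (1, 0, 1, 0, 4) · λ_6 → (7, 0, 6, 4, 0) · λ_7 → (3, 0, 5, 2, 3) · λ_8 → (1, 1, 2, 12, 3) · λ_9 → (1, 1, 2, 12, 3) · λ_10 → (1, 0, 1, 0, 4) · λ_11 → (6, 0, 2, 9, 2) · λ_12 → (7, 0, 6, 4, 0) · λ_13 → (3, 0, 5, 2, 3) · λ_14 → (7, 0, 6, 4, 0) · λ_15 → (7, 0, 6, 4, 0) · λ_16 → (3, 0, 5, 2, 3) · λ_17 → (3, 0, 5, 2, 3)

These 17 weights hit 6 W_23-dot-orbits; sizes (2, 5, 1, 5, 2, 2):

[[1, 11], [2, 7, 13, 16, 17], [3], [4, 6, 12, 14, 15], [5, 10], [8, 9]]


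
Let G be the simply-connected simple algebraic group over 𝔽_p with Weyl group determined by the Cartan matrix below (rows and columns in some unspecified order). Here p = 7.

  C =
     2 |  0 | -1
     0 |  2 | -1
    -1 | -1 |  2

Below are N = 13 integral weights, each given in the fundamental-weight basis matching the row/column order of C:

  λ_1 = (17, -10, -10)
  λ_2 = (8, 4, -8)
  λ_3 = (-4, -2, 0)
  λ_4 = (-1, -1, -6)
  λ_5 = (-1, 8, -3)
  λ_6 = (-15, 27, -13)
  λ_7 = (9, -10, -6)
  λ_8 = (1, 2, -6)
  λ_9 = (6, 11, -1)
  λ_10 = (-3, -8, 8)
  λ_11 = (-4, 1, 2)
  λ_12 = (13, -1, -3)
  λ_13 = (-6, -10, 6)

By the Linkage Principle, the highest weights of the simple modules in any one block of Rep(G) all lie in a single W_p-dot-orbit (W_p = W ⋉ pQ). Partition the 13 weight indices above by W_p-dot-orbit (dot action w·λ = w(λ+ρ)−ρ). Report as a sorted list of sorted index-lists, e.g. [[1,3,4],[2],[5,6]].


Cartan matrix: type A_3 (|W|=24); un-permuting the 3 rows.

Each λ_j+ρ reduced to Ā_7; 3-tuples below use C's row order:

    [1] (3, 2, 0)
    [2] (0, 0, 5)
    [3] (0, 2, 1)
    [4] (0, 0, 5)
    [5] (0, 5, 0)
    [6] (0, 0, 5)
    [7] (3, 2, 0)
    [8] (3, 2, 0)
    [9] (0, 5, 0)
    [10] (0, 5, 0)
    [11] (3, 2, 0)
    [12] (0, 0, 5)
    [13] (0, 0, 5)

Grouping the 13 weights by Ā_7-representative: 4 linkage classes.

[[1, 7, 8, 11], [2, 4, 6, 12, 13], [3], [5, 9, 10]]


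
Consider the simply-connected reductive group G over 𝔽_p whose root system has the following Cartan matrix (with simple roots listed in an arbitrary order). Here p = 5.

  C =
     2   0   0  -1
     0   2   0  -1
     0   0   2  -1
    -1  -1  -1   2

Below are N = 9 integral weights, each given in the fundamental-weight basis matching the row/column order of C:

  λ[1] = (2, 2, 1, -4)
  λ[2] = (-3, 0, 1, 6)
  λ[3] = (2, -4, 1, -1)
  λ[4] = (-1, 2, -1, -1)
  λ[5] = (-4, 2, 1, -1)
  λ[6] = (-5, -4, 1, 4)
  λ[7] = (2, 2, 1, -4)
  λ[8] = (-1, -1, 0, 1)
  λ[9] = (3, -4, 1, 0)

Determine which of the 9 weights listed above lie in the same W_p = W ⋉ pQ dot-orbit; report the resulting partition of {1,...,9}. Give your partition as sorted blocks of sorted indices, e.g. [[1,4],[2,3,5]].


Dynkin diagram of C (from the 6 off-diagonal −1 entries): D_4.

Ā_5 reps of the 9 weights (D_4, coords as presented):

  [1] (0, 0, 1, 2);  [2] (2, 1, 2, 0);  [3] (0, 0, 1, 2);  [4] (0, 3, 0, 0);  [5] (0, 0, 1, 2);  [6] (2, 1, 0, 0);  [7] (0, 0, 1, 2);  [8] (0, 0, 1, 2);  [9] (2, 1, 0, 0)

The 9 indices split into 4 linkage classes (same alcove rep ⇔ same W_5-dot-orbit):

[[1, 3, 5, 7, 8], [2], [4], [6, 9]]


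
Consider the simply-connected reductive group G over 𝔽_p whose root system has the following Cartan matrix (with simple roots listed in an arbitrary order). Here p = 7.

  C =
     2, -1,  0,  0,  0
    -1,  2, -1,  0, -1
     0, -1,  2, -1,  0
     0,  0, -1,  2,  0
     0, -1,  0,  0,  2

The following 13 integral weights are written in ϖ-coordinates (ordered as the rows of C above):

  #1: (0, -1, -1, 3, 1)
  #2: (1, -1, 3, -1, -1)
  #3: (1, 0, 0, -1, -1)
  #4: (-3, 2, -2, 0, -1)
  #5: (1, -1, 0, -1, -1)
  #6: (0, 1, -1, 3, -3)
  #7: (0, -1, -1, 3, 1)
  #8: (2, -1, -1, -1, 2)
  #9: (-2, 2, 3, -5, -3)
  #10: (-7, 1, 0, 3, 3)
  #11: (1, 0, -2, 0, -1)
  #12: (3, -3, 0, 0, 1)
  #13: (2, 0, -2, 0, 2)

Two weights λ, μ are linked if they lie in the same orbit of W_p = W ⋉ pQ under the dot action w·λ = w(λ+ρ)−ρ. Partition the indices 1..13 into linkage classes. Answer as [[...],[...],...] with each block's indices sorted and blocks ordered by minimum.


Dynkin diagram of C (from the 8 off-diagonal −1 entries): D_5.

λ_j+ρ reflected into Ā_7 (⟨·,θ^∨⟩≤7); 5-tuples as given:

    1: (1, 0, 0, 4, 2)
    2: (2, 0, 1, 0, 0)
    3: (2, 1, 1, 0, 0)
    4: (2, 0, 1, 0, 0)
    5: (2, 0, 1, 0, 0)
    6: (1, 0, 0, 4, 2)
    7: (1, 0, 0, 4, 2)
    8: (3, 0, 0, 0, 3)
    9: (1, 0, 0, 4, 2)
    10: (2, 0, 1, 0, 0)
    11: (2, 0, 1, 0, 0)
    12: (2, 1, 1, 0, 0)
    13: (3, 0, 0, 0, 3)

Grouping the 13 weights by Ā_7-representative: 4 linkage classes.

[[1, 6, 7, 9], [2, 4, 5, 10, 11], [3, 12], [8, 13]]


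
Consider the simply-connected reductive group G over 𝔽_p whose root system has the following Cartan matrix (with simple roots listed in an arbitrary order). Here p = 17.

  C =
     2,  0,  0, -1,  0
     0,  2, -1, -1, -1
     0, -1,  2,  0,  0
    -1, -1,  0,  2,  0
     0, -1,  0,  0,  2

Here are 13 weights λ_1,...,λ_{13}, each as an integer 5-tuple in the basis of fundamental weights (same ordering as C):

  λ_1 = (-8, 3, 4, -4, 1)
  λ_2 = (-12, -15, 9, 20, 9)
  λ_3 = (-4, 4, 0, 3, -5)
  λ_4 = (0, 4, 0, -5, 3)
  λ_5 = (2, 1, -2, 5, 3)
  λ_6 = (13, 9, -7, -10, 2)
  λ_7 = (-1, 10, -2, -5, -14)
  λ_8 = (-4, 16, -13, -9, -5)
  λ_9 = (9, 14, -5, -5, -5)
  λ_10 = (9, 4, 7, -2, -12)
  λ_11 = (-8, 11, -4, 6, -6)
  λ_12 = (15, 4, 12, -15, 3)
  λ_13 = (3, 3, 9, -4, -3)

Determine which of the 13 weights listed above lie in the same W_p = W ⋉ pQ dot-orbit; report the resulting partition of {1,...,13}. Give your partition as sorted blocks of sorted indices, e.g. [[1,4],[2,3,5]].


Root system D_5: the 5×5 matrix C matches after relabeling.

W_17-reps of the 13 weights in Ā_17 (same 5-coord order as C):

    λ_1 → (3, 1, 1, 1, 4)
    λ_2 → (1, 4, 0, 2, 0)
    λ_3 → (3, 1, 1, 1, 4)
    λ_4 → (3, 1, 1, 1, 4)
    λ_5 → (3, 1, 1, 1, 4)
    λ_6 → (4, 2, 1, 1, 2)
    λ_7 → (1, 4, 0, 2, 0)
    λ_8 → (1, 2, 1, 4, 3)
    λ_9 → (1, 4, 0, 2, 0)
    λ_10 → (3, 1, 1, 1, 4)
    λ_11 → (1, 2, 1, 4, 3)
    λ_12 → (4, 2, 1, 1, 2)
    λ_13 → (1, 1, 9, 2, 1)

5 distinct reps among the 13 weights ⇒ 5 W_17-linkage classes:

[[1, 3, 4, 5, 10], [2, 7, 9], [6, 12], [8, 11], [13]]


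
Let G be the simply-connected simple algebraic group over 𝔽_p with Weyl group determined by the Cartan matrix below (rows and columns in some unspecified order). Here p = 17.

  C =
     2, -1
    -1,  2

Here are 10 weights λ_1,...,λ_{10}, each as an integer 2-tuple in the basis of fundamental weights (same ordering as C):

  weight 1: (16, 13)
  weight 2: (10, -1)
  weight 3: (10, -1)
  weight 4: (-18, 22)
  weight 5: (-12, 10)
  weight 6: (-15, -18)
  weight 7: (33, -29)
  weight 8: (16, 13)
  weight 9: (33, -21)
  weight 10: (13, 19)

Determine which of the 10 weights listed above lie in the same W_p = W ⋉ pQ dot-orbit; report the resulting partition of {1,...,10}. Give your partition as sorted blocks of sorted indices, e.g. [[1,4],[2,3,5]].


Cartan matrix: type A_2 (|W|=6); un-permuting the 2 rows.

Each λ_j+ρ reduced to Ā_17; 2-tuples below use C's row order:

  [1] (3, 0);  [2] (11, 0);  [3] (11, 0);  [4] (11, 0);  [5] (11, 0);  [6] (3, 0);  [7] (11, 0);  [8] (3, 0);  [9] (3, 0);  [10] (3, 0)

Linkage partition of the 10 weights (2 classes, p=17):

[[1, 6, 8, 9, 10], [2, 3, 4, 5, 7]]


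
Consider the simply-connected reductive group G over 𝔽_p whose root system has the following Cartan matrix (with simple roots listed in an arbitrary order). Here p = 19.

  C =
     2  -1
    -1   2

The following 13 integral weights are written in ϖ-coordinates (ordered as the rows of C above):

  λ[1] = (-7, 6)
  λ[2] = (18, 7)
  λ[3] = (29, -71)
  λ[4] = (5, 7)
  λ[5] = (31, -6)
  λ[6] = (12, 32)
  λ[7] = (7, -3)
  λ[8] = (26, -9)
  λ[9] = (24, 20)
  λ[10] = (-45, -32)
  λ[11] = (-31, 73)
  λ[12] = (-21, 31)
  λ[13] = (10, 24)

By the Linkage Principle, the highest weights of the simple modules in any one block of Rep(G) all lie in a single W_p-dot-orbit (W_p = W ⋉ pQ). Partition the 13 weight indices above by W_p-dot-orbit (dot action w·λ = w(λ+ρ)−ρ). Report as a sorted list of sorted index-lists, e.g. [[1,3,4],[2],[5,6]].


Dynkin diagram of C (from the 2 off-diagonal −1 entries): A_2.

Each λ_j+ρ reduced to Ā_19; 2-tuples below use C's row order:

  1: (6, 1)
  2: (11, 0)
  3: (6, 2)
  4: (6, 8)
  5: (6, 8)
  6: (6, 8)
  7: (6, 2)
  8: (11, 0)
  9: (6, 2)
  10: (6, 1)
  11: (6, 2)
  12: (6, 1)
  13: (6, 2)

4 distinct reps among the 13 weights ⇒ 4 W_19-linkage classes:

[[1, 10, 12], [2, 8], [3, 7, 9, 11, 13], [4, 5, 6]]


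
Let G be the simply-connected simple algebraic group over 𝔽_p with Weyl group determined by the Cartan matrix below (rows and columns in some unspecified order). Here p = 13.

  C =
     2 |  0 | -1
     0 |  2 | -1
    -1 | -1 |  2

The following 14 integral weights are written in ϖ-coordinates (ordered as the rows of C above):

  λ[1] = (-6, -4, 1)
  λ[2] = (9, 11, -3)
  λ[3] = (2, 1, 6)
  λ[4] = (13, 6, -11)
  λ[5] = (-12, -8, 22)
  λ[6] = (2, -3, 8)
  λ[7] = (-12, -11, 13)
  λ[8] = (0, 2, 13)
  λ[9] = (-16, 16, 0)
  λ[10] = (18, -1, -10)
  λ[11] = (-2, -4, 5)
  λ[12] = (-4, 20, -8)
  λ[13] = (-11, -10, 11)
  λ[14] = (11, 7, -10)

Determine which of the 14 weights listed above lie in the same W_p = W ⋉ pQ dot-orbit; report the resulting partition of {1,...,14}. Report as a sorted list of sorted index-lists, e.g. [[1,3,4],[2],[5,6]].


A_3 Cartan matrix, 3 simple roots permuted; ρ=(1,1,1).

Each λ_j+ρ reduced to Ā_13; 3-tuples below use C's row order:

    λ_1 → (1, 3, 2)
    λ_2 → (1, 3, 2)
    λ_3 → (3, 2, 7)
    λ_4 → (3, 2, 7)
    λ_5 → (1, 3, 2)
    λ_6 → (3, 2, 7)
    λ_7 → (3, 2, 7)
    λ_8 → (3, 1, 8)
    λ_9 → (3, 1, 8)
    λ_10 → (4, 3, 0)
    λ_11 → (1, 3, 2)
    λ_12 → (1, 3, 2)
    λ_13 → (3, 2, 7)
    λ_14 → (3, 1, 8)

Partition of {1..14} into 4 W_13-dot-orbits:

[[1, 2, 5, 11, 12], [3, 4, 6, 7, 13], [8, 9, 14], [10]]


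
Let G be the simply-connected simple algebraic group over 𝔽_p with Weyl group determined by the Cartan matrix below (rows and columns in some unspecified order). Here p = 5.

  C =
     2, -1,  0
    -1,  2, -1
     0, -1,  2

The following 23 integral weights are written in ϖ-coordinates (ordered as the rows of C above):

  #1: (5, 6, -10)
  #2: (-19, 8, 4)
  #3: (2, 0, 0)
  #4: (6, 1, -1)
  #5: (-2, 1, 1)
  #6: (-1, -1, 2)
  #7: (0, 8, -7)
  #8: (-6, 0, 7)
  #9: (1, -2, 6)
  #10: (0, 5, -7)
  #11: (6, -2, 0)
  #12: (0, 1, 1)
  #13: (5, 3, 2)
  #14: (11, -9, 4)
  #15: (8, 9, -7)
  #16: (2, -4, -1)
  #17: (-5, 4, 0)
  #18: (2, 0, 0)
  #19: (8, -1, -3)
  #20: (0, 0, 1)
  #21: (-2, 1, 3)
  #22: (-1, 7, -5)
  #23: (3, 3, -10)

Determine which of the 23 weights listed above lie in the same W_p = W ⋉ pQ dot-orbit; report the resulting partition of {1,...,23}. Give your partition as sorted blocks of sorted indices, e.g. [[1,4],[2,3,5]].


Cartan matrix: type A_3 (|W|=24); un-permuting the 3 rows.

Folding the 23 weights λ_j+ρ into Ā_5 (reps in the given 3-coord order):

  λ_1 → (1, 1, 2);  λ_2 → (0, 1, 3);  λ_3 → (3, 1, 1);  λ_4 → (1, 2, 2);  λ_5 → (1, 1, 2);  λ_6 → (0, 0, 3);  λ_7 → (3, 1, 0);  λ_8 → (3, 1, 0);  λ_9 → (1, 1, 2);  λ_10 → (0, 1, 3);  λ_11 → (3, 1, 1);  λ_12 → (1, 2, 2);  λ_13 → (1, 2, 2);  λ_14 → (1, 2, 2);  λ_15 → (0, 1, 3);  λ_16 → (0, 0, 3);  λ_17 → (3, 1, 0);  λ_18 → (3, 1, 1);  λ_19 → (1, 2, 2);  λ_20 → (1, 1, 2);  λ_21 → (0, 1, 3);  λ_22 → (3, 1, 1);  λ_23 → (3, 1, 0)

The 23 indices split into 6 linkage classes (same alcove rep ⇔ same W_5-dot-orbit):

[[1, 5, 9, 20], [2, 10, 15, 21], [3, 11, 18, 22], [4, 12, 13, 14, 19], [6, 16], [7, 8, 17, 23]]


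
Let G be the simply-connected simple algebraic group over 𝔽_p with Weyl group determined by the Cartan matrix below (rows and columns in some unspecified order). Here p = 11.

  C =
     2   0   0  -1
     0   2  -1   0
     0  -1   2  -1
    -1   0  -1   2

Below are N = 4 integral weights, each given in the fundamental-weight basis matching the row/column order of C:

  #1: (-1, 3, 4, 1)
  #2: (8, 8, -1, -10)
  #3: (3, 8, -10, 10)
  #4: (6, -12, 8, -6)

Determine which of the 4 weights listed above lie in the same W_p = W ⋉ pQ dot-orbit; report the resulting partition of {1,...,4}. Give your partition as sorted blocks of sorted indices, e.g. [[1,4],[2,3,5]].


Cartan matrix: type A_4 (|W|=120); un-permuting the 4 rows.

Ā_11 reps of the 4 weights (A_4, coords as presented):

    1: (0, 4, 5, 2)
    2: (0, 0, 9, 0)
    3: (0, 4, 5, 2)
    4: (0, 4, 5, 2)

The 4 indices split into 2 linkage classes (same alcove rep ⇔ same W_11-dot-orbit):

[[1, 3, 4], [2]]


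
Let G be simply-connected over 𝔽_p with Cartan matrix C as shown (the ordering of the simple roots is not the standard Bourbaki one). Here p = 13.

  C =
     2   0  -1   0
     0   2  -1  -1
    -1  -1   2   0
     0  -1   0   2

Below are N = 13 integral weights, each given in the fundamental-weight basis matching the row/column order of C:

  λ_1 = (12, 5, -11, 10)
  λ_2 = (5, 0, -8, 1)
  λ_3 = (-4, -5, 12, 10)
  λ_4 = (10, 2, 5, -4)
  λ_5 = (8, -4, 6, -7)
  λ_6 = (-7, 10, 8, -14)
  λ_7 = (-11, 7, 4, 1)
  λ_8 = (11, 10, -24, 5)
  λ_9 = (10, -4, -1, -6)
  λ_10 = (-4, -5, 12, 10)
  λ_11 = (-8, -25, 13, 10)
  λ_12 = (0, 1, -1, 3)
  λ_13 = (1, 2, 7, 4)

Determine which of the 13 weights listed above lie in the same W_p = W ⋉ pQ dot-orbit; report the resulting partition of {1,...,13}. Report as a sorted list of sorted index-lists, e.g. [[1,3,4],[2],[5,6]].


C ↔ A_4 under row/col permutation; |W(A_4)| = 120.

Ā_13 reps of the 13 weights (A_4, coords as presented):

  λ_1+ρ ↦ (4, 4, 2, 0)
  λ_2+ρ ↦ (1, 2, 0, 4)
  λ_3+ρ ↦ (4, 4, 2, 0)
  λ_4+ρ ↦ (4, 4, 2, 0)
  λ_5+ρ ↦ (4, 4, 2, 0)
  λ_6+ρ ↦ (1, 2, 0, 4)
  λ_7+ρ ↦ (3, 3, 5, 0)
  λ_8+ρ ↦ (1, 2, 0, 4)
  λ_9+ρ ↦ (3, 3, 5, 0)
  λ_10+ρ ↦ (4, 4, 2, 0)
  λ_11+ρ ↦ (1, 2, 0, 4)
  λ_12+ρ ↦ (1, 2, 0, 4)
  λ_13+ρ ↦ (3, 3, 5, 0)

Partition of {1..13} into 3 W_13-dot-orbits:

[[1, 3, 4, 5, 10], [2, 6, 8, 11, 12], [7, 9, 13]]


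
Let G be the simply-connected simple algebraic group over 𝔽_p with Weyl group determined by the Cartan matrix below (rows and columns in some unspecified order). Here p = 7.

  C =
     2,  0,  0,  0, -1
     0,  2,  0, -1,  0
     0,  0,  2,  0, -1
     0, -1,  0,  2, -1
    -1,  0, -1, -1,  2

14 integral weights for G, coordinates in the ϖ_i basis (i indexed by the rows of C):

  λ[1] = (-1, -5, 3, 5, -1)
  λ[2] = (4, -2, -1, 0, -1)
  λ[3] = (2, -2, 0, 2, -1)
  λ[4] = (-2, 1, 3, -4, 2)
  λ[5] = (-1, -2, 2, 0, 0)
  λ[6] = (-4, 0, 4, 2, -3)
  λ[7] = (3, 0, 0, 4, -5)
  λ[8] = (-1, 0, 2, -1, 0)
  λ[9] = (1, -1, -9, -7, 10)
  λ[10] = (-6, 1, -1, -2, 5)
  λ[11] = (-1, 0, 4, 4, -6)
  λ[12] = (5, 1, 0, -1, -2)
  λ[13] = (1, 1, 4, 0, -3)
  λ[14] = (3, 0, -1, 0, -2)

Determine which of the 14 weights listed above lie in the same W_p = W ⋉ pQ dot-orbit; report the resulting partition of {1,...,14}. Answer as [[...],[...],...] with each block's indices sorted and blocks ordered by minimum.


Cartan matrix: type D_5 (|W|=1920); un-permuting the 5 rows.

W_7-reps of the 14 weights in Ā_7 (same 5-coord order as C):

  1: (3, 1, 1, 0, 0) · 2: (5, 1, 0, 0, 0) · 3: (3, 1, 1, 0, 0) · 4: (0, 1, 3, 0, 1) · 5: (0, 1, 3, 0, 1) · 6: (2, 1, 0, 1, 1) · 7: (0, 1, 3, 0, 1) · 8: (0, 1, 3, 0, 1) · 9: (3, 1, 1, 0, 0) · 10: (5, 1, 0, 0, 0) · 11: (5, 1, 0, 0, 0) · 12: (5, 1, 0, 0, 0) · 13: (0, 1, 3, 0, 1) · 14: (3, 1, 1, 0, 0)

Linkage partition of the 14 weights (4 classes, p=7):

[[1, 3, 9, 14], [2, 10, 11, 12], [4, 5, 7, 8, 13], [6]]


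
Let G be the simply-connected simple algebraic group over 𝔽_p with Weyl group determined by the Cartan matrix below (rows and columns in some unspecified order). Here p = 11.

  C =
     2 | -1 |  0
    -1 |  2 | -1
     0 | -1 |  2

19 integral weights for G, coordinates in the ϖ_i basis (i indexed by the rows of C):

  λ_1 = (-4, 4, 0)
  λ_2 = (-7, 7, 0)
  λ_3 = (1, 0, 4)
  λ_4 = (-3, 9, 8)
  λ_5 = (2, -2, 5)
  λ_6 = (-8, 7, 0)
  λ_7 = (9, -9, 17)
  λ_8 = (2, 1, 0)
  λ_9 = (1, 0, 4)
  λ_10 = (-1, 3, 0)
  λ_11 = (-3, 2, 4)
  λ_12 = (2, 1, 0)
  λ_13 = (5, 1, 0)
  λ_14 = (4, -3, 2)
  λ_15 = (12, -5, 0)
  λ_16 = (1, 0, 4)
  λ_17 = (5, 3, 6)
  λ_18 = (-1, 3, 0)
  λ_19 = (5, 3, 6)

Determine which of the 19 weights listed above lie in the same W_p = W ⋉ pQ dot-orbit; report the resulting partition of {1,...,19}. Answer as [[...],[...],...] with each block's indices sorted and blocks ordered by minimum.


A_3 Cartan matrix, 3 simple roots permuted; ρ=(1,1,1).

Folding the 19 weights λ_j+ρ into Ā_11 (reps in the given 3-coord order):

  λ_1 → (3, 2, 1);  λ_2 → (6, 2, 1);  λ_3 → (2, 1, 5);  λ_4 → (6, 2, 1);  λ_5 → (2, 1, 5);  λ_6 → (7, 1, 1);  λ_7 → (7, 1, 1);  λ_8 → (3, 2, 1);  λ_9 → (2, 1, 5);  λ_10 → (0, 4, 1);  λ_11 → (2, 1, 5);  λ_12 → (3, 2, 1);  λ_13 → (6, 2, 1);  λ_14 → (3, 2, 1);  λ_15 → (7, 1, 1);  λ_16 → (2, 1, 5);  λ_17 → (0, 4, 1);  λ_18 → (0, 4, 1);  λ_19 → (0, 4, 1)

5 distinct reps among the 19 weights ⇒ 5 W_11-linkage classes:

[[1, 8, 12, 14], [2, 4, 13], [3, 5, 9, 11, 16], [6, 7, 15], [10, 17, 18, 19]]


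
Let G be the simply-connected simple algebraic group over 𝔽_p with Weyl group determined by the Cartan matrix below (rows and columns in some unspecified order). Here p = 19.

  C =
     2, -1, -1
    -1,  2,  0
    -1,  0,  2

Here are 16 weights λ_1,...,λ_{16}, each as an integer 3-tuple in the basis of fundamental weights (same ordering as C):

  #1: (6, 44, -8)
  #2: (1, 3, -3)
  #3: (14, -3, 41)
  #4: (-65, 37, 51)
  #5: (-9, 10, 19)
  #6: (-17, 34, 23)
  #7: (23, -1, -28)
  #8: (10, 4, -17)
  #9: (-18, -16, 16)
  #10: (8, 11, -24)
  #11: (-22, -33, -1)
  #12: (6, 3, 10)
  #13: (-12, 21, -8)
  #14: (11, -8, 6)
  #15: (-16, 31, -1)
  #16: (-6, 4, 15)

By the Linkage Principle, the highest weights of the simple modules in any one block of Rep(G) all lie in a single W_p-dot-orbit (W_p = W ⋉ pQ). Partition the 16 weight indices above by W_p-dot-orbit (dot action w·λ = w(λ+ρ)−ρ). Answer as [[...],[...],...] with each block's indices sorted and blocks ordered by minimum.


Type A_3, rank 3, |W|=24; reorder rows/cols to standard.

Each λ_j+ρ reduced to Ā_19; 3-tuples below use C's row order:

  λ_1+ρ ↦ (5, 7, 7);  λ_2+ρ ↦ (0, 4, 2);  λ_3+ρ ↦ (0, 4, 2);  λ_4+ρ ↦ (5, 7, 7);  λ_5+ρ ↦ (7, 1, 8);  λ_6+ρ ↦ (5, 0, 11);  λ_7+ρ ↦ (5, 0, 11);  λ_8+ρ ↦ (5, 0, 11);  λ_9+ρ ↦ (0, 4, 2);  λ_10+ρ ↦ (10, 2, 5);  λ_11+ρ ↦ (0, 4, 2);  λ_12+ρ ↦ (7, 1, 8);  λ_13+ρ ↦ (7, 1, 8);  λ_14+ρ ↦ (5, 7, 7);  λ_15+ρ ↦ (0, 4, 2);  λ_16+ρ ↦ (5, 0, 11)

The 16 indices split into 5 linkage classes (same alcove rep ⇔ same W_19-dot-orbit):

[[1, 4, 14], [2, 3, 9, 11, 15], [5, 12, 13], [6, 7, 8, 16], [10]]


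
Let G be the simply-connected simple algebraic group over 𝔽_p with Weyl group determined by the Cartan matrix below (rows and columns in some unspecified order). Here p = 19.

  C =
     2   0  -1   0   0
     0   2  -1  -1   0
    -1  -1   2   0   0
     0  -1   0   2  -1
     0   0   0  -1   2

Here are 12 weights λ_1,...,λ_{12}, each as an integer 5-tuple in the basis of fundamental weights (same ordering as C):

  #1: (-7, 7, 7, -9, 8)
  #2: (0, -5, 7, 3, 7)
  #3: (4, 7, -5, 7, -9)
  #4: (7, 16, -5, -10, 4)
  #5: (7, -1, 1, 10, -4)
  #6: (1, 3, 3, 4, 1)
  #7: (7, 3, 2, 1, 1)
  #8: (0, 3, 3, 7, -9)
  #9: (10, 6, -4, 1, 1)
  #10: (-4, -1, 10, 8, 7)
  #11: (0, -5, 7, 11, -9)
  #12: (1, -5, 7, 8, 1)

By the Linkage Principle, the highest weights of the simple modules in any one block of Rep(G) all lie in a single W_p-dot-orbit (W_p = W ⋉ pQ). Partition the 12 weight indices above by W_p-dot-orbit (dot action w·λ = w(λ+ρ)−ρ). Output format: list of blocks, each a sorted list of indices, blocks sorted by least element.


Cartan matrix: type A_5 (|W|=720); un-permuting the 5 rows.

W_19-reps of the 12 weights in Ā_19 (same 5-coord order as C):

  [1] (6, 0, 2, 8, 1) · [2] (1, 4, 4, 0, 8) · [3] (1, 4, 4, 0, 8) · [4] (2, 4, 4, 5, 2) · [5] (6, 0, 2, 8, 1) · [6] (2, 4, 4, 5, 2) · [7] (8, 4, 3, 2, 2) · [8] (1, 4, 4, 0, 8) · [9] (8, 4, 3, 2, 2) · [10] (6, 0, 2, 8, 1) · [11] (1, 4, 4, 0, 8) · [12] (2, 4, 4, 5, 2)

The 12 indices split into 4 linkage classes (same alcove rep ⇔ same W_19-dot-orbit):

[[1, 5, 10], [2, 3, 8, 11], [4, 6, 12], [7, 9]]


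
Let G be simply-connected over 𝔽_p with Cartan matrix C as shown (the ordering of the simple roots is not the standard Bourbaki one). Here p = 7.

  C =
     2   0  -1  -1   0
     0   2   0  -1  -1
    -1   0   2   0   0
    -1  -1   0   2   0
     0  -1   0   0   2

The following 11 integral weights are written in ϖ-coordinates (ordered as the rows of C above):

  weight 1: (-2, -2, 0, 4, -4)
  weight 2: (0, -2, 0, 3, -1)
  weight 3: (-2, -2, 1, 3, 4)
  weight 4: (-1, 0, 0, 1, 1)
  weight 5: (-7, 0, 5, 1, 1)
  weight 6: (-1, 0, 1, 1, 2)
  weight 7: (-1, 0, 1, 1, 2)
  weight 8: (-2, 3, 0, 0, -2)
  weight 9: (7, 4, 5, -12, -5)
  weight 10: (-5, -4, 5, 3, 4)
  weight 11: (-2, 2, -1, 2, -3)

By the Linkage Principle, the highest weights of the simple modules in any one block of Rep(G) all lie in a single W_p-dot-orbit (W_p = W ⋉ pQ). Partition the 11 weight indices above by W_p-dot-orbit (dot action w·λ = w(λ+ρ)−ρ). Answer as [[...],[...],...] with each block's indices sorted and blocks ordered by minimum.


Cartan matrix: type A_5 (|W|=720); un-permuting the 5 rows.

W_7-reps of the 11 weights in Ā_7 (same 5-coord order as C):

    λ_1+ρ ↦ (1, 3, 0, 0, 1)
    λ_2+ρ ↦ (1, 0, 1, 3, 1)
    λ_3+ρ ↦ (0, 1, 1, 2, 2)
    λ_4+ρ ↦ (0, 1, 1, 2, 2)
    λ_5+ρ ↦ (2, 2, 0, 1, 1)
    λ_6+ρ ↦ (0, 1, 1, 2, 2)
    λ_7+ρ ↦ (0, 1, 1, 2, 2)
    λ_8+ρ ↦ (1, 3, 0, 0, 1)
    λ_9+ρ ↦ (2, 0, 1, 1, 1)
    λ_10+ρ ↦ (1, 0, 1, 3, 1)
    λ_11+ρ ↦ (0, 1, 1, 2, 2)

The 11 indices split into 5 linkage classes (same alcove rep ⇔ same W_7-dot-orbit):

[[1, 8], [2, 10], [3, 4, 6, 7, 11], [5], [9]]


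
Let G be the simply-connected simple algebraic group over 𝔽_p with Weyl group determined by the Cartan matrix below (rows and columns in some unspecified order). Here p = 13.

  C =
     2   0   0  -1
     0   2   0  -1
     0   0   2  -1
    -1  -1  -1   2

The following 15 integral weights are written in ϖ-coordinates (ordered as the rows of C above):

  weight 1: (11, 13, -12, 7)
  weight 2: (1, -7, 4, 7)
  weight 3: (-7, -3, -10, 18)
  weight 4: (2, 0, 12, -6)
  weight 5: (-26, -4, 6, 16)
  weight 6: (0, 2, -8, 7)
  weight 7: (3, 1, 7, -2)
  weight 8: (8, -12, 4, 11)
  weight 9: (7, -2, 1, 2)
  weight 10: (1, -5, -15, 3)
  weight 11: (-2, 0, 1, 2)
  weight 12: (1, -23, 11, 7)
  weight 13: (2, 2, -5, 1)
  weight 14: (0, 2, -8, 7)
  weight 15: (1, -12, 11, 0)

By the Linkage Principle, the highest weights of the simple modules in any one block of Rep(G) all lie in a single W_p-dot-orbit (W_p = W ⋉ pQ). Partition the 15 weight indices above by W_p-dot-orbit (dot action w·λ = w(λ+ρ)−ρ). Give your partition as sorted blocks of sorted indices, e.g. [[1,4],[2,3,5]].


Type D_4, rank 4, |W|=192; reorder rows/cols to standard.

Each λ_j+ρ reduced to Ā_13; 4-tuples below use C's row order:

    λ_1+ρ ↦ (1, 1, 2, 2)
    λ_2+ρ ↦ (0, 4, 3, 2)
    λ_3+ρ ↦ (0, 4, 3, 2)
    λ_4+ρ ↦ (1, 3, 7, 1)
    λ_5+ρ ↦ (1, 3, 7, 1)
    λ_6+ρ ↦ (1, 3, 7, 1)
    λ_7+ρ ↦ (3, 1, 7, 1)
    λ_8+ρ ↦ (3, 1, 7, 1)
    λ_9+ρ ↦ (8, 1, 2, 0)
    λ_10+ρ ↦ (3, 1, 7, 1)
    λ_11+ρ ↦ (1, 1, 2, 2)
    λ_12+ρ ↦ (3, 1, 7, 1)
    λ_13+ρ ↦ (1, 1, 2, 2)
    λ_14+ρ ↦ (1, 3, 7, 1)
    λ_15+ρ ↦ (8, 1, 2, 0)

Linkage partition of the 15 weights (5 classes, p=13):

[[1, 11, 13], [2, 3], [4, 5, 6, 14], [7, 8, 10, 12], [9, 15]]


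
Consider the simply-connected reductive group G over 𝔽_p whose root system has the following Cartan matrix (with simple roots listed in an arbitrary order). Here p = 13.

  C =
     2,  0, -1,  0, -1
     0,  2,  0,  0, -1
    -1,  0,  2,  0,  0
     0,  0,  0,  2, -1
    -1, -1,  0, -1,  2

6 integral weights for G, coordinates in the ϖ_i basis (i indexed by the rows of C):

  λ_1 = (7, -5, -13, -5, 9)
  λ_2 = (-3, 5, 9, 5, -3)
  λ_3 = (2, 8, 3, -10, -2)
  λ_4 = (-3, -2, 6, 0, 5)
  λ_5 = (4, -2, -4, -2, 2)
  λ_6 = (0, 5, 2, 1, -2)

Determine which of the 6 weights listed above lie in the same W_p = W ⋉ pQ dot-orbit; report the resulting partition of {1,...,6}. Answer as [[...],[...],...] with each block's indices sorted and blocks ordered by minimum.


D_5 Cartan matrix, 5 simple roots permuted; ρ=(1,1,1,1,1).

Alcove-folded reps (p=13, 6 weights, presented ϖ-order):

    λ_1+ρ ↦ (2, 1, 3, 1, 1)
    λ_2+ρ ↦ (2, 1, 3, 1, 1)
    λ_3+ρ ↦ (2, 1, 3, 1, 1)
    λ_4+ρ ↦ (2, 1, 3, 1, 1)
    λ_5+ρ ↦ (2, 1, 3, 1, 1)
    λ_6+ρ ↦ (0, 5, 3, 1, 1)

Grouping the 6 weights by Ā_13-representative: 2 linkage classes.

[[1, 2, 3, 4, 5], [6]]


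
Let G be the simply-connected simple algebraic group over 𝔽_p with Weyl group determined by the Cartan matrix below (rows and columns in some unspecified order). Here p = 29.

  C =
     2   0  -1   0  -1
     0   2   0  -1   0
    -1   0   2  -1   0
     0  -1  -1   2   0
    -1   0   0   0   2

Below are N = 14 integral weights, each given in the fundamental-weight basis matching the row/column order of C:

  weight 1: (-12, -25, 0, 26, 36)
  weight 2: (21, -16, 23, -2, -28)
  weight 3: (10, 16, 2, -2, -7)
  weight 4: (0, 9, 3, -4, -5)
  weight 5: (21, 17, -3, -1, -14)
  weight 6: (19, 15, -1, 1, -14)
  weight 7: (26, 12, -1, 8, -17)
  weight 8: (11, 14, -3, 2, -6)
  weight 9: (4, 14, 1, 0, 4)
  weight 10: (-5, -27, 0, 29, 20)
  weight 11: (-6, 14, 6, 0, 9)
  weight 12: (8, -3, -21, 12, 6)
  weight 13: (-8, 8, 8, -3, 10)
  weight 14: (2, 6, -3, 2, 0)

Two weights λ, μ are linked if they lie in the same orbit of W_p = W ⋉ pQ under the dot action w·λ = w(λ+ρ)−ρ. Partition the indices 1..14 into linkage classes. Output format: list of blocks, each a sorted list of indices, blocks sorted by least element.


C ↔ A_5 under row/col permutation; |W(A_5)| = 720.

W_29-reps of the 14 weights in Ā_29 (same 5-coord order as C):

    λ_1 → (1, 7, 2, 1, 1)
    λ_2 → (5, 15, 2, 1, 5)
    λ_3 → (5, 15, 2, 1, 5)
    λ_4 → (1, 7, 2, 1, 1)
    λ_5 → (7, 7, 0, 2, 4)
    λ_6 → (7, 7, 0, 2, 4)
    λ_7 → (7, 7, 0, 2, 4)
    λ_8 → (5, 15, 2, 1, 5)
    λ_9 → (5, 15, 2, 1, 5)
    λ_10 → (1, 7, 2, 1, 1)
    λ_11 → (5, 15, 2, 1, 5)
    λ_12 → (7, 7, 0, 2, 4)
    λ_13 → (7, 7, 0, 2, 4)
    λ_14 → (1, 7, 2, 1, 1)

These 14 weights hit 3 W_29-dot-orbits; sizes (4, 5, 5):

[[1, 4, 10, 14], [2, 3, 8, 9, 11], [5, 6, 7, 12, 13]]


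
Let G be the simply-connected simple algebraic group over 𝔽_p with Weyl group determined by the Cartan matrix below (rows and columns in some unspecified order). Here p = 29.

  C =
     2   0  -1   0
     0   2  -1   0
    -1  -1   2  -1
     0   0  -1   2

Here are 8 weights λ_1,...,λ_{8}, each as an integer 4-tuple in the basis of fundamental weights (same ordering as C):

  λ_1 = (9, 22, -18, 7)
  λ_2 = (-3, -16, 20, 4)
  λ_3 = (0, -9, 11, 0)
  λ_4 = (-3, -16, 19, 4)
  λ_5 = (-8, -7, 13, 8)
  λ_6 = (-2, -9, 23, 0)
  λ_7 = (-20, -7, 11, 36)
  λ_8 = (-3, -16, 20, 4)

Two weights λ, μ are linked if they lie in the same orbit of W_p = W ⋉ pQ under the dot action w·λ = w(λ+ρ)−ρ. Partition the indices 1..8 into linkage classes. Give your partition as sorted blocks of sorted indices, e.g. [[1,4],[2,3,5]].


D_4 Cartan matrix, 4 simple roots permuted; ρ=(1,1,1,1).

Ā_29 reps of the 8 weights (D_4, coords as presented):

  1: (7, 6, 1, 9);  2: (2, 15, 3, 5);  3: (1, 8, 4, 1);  4: (2, 15, 3, 5);  5: (7, 6, 1, 9);  6: (1, 8, 4, 1);  7: (7, 6, 1, 9);  8: (2, 15, 3, 5)

Linkage partition of the 8 weights (3 classes, p=29):

[[1, 5, 7], [2, 4, 8], [3, 6]]


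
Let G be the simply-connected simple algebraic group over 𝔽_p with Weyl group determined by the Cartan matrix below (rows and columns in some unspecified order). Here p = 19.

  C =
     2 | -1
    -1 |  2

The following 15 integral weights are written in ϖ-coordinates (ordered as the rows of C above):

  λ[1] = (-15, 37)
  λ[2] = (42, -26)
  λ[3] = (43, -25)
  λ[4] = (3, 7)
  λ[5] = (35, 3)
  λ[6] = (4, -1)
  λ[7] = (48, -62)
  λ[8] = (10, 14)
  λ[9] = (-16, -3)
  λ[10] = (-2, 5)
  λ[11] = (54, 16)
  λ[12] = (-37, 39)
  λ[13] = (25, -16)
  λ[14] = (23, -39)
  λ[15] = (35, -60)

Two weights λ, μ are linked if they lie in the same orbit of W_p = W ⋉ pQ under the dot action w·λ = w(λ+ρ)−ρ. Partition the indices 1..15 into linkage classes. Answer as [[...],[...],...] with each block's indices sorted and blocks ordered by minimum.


C ↔ A_2 under row/col permutation; |W(A_2)| = 6.

W_19-reps of the 15 weights in Ā_19 (same 2-coord order as C):

  λ_1 → (5, 0)
  λ_2 → (1, 5)
  λ_3 → (1, 5)
  λ_4 → (4, 8)
  λ_5 → (2, 15)
  λ_6 → (5, 0)
  λ_7 → (4, 8)
  λ_8 → (4, 8)
  λ_9 → (2, 15)
  λ_10 → (1, 5)
  λ_11 → (2, 15)
  λ_12 → (2, 15)
  λ_13 → (4, 8)
  λ_14 → (5, 0)
  λ_15 → (2, 15)

Linkage partition of the 15 weights (4 classes, p=19):

[[1, 6, 14], [2, 3, 10], [4, 7, 8, 13], [5, 9, 11, 12, 15]]


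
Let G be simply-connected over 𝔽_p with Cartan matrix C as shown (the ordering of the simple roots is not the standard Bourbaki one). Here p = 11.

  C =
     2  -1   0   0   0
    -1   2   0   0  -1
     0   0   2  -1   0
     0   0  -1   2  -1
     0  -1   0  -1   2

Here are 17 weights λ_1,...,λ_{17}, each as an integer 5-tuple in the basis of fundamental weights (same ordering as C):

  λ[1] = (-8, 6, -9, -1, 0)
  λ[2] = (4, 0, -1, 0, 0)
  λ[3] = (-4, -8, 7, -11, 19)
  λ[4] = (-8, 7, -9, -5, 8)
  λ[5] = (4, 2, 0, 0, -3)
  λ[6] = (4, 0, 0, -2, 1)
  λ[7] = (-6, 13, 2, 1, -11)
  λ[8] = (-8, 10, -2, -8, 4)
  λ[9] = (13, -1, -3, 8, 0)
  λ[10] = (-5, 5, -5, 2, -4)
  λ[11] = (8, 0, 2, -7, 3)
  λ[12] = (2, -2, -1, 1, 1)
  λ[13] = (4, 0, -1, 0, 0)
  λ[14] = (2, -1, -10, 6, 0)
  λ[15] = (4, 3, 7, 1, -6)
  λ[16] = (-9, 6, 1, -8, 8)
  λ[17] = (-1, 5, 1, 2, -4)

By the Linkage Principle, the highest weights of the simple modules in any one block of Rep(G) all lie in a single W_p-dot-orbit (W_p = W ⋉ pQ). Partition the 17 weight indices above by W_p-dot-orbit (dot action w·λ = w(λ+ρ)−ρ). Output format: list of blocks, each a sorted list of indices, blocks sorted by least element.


Dynkin diagram of C (from the 8 off-diagonal −1 entries): A_5.

Each λ_j+ρ reduced to Ā_11; 5-tuples below use C's row order:

    1: (0, 7, 0, 1, 0)
    2: (5, 1, 0, 1, 1)
    3: (2, 1, 7, 1, 0)
    4: (1, 1, 2, 3, 1)
    5: (5, 1, 0, 1, 1)
    6: (5, 1, 0, 1, 1)
    7: (1, 1, 2, 3, 1)
    8: (2, 1, 0, 2, 1)
    9: (2, 1, 7, 1, 0)
    10: (2, 1, 0, 2, 1)
    11: (5, 1, 0, 1, 1)
    12: (2, 1, 0, 2, 1)
    13: (5, 1, 0, 1, 1)
    14: (2, 1, 7, 1, 0)
    15: (1, 1, 2, 3, 1)
    16: (2, 1, 0, 2, 1)
    17: (0, 3, 2, 0, 3)

The 17 indices split into 6 linkage classes (same alcove rep ⇔ same W_11-dot-orbit):

[[1], [2, 5, 6, 11, 13], [3, 9, 14], [4, 7, 15], [8, 10, 12, 16], [17]]
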